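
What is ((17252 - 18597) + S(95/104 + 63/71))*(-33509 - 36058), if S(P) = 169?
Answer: 81810792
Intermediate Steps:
((17252 - 18597) + S(95/104 + 63/71))*(-33509 - 36058) = ((17252 - 18597) + 169)*(-33509 - 36058) = (-1345 + 169)*(-69567) = -1176*(-69567) = 81810792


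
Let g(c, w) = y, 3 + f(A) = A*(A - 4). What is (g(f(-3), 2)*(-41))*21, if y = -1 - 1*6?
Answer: 6027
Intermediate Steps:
f(A) = -3 + A*(-4 + A) (f(A) = -3 + A*(A - 4) = -3 + A*(-4 + A))
y = -7 (y = -1 - 6 = -7)
g(c, w) = -7
(g(f(-3), 2)*(-41))*21 = -7*(-41)*21 = 287*21 = 6027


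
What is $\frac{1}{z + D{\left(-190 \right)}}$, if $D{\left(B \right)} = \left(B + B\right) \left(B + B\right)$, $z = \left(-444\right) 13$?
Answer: $\frac{1}{138628} \approx 7.2136 \cdot 10^{-6}$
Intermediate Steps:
$z = -5772$
$D{\left(B \right)} = 4 B^{2}$ ($D{\left(B \right)} = 2 B 2 B = 4 B^{2}$)
$\frac{1}{z + D{\left(-190 \right)}} = \frac{1}{-5772 + 4 \left(-190\right)^{2}} = \frac{1}{-5772 + 4 \cdot 36100} = \frac{1}{-5772 + 144400} = \frac{1}{138628}$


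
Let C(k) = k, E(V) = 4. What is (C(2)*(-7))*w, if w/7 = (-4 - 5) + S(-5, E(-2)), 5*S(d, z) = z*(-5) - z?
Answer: 6762/5 ≈ 1352.4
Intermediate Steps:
S(d, z) = -6*z/5 (S(d, z) = (z*(-5) - z)/5 = (-5*z - z)/5 = (-6*z)/5 = -6*z/5)
w = -483/5 (w = 7*((-4 - 5) - 6/5*4) = 7*(-9 - 24/5) = 7*(-69/5) = -483/5 ≈ -96.600)
(C(2)*(-7))*w = (2*(-7))*(-483/5) = -14*(-483/5) = 6762/5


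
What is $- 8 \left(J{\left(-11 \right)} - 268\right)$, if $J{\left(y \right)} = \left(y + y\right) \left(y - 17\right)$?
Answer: $-2784$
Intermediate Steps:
$J{\left(y \right)} = 2 y \left(-17 + y\right)$
$- 8 \left(J{\left(-11 \right)} - 268\right) = - 8 \left(2 \left(-11\right) \left(-17 - 11\right) - 268\right) = - 8 \left(2 \left(-11\right) \left(-28\right) - 268\right) = - 8 \left(616 - 268\right) = \left(-8\right) 348 = -2784$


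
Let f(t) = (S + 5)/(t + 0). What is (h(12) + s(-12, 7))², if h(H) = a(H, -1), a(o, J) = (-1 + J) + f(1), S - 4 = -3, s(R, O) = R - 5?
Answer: 169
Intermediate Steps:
s(R, O) = -5 + R
S = 1 (S = 4 - 3 = 1)
f(t) = 6/t (f(t) = (1 + 5)/(t + 0) = 6/t)
a(o, J) = 5 + J (a(o, J) = (-1 + J) + 6/1 = (-1 + J) + 6*1 = (-1 + J) + 6 = 5 + J)
h(H) = 4 (h(H) = 5 - 1 = 4)
(h(12) + s(-12, 7))² = (4 + (-5 - 12))² = (4 - 17)² = (-13)² = 169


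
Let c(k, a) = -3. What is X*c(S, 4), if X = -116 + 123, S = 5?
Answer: -21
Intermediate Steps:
X = 7
X*c(S, 4) = 7*(-3) = -21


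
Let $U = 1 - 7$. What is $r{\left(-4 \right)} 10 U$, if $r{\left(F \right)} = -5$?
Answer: $300$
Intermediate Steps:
$U = -6$ ($U = 1 - 7 = -6$)
$r{\left(-4 \right)} 10 U = \left(-5\right) 10 \left(-6\right) = \left(-50\right) \left(-6\right) = 300$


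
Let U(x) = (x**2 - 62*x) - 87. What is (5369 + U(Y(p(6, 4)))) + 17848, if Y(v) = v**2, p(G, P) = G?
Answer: 22194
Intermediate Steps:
U(x) = -87 + x**2 - 62*x
(5369 + U(Y(p(6, 4)))) + 17848 = (5369 + (-87 + (6**2)**2 - 62*6**2)) + 17848 = (5369 + (-87 + 36**2 - 62*36)) + 17848 = (5369 + (-87 + 1296 - 2232)) + 17848 = (5369 - 1023) + 17848 = 4346 + 17848 = 22194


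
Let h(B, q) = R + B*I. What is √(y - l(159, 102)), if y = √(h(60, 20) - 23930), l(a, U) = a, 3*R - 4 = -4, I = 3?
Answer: √(-159 + 25*I*√38) ≈ 5.587 + 13.792*I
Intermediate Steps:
R = 0 (R = 4/3 + (⅓)*(-4) = 4/3 - 4/3 = 0)
h(B, q) = 3*B (h(B, q) = 0 + B*3 = 0 + 3*B = 3*B)
y = 25*I*√38 (y = √(3*60 - 23930) = √(180 - 23930) = √(-23750) = 25*I*√38 ≈ 154.11*I)
√(y - l(159, 102)) = √(25*I*√38 - 1*159) = √(25*I*√38 - 159) = √(-159 + 25*I*√38)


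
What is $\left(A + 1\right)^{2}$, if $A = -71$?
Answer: $4900$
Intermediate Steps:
$\left(A + 1\right)^{2} = \left(-71 + 1\right)^{2} = \left(-70\right)^{2} = 4900$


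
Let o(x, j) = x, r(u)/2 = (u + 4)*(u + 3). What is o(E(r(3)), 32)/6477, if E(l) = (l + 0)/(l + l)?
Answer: 1/12954 ≈ 7.7196e-5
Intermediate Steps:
r(u) = 2*(3 + u)*(4 + u) (r(u) = 2*((u + 4)*(u + 3)) = 2*((4 + u)*(3 + u)) = 2*((3 + u)*(4 + u)) = 2*(3 + u)*(4 + u))
E(l) = 1/2 (E(l) = l/((2*l)) = l*(1/(2*l)) = 1/2)
o(E(r(3)), 32)/6477 = (1/2)/6477 = (1/2)*(1/6477) = 1/12954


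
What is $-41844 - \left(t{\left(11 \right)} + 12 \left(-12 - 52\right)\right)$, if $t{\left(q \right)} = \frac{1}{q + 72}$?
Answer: $- \frac{3409309}{83} \approx -41076.0$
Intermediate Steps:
$t{\left(q \right)} = \frac{1}{72 + q}$
$-41844 - \left(t{\left(11 \right)} + 12 \left(-12 - 52\right)\right) = -41844 - \left(\frac{1}{72 + 11} + 12 \left(-12 - 52\right)\right) = -41844 - \left(\frac{1}{83} + 12 \left(-64\right)\right) = -41844 - \left(\frac{1}{83} - 768\right) = -41844 - - \frac{63743}{83} = -41844 + \frac{63743}{83} = - \frac{3409309}{83}$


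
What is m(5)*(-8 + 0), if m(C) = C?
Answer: -40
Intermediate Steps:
m(5)*(-8 + 0) = 5*(-8 + 0) = 5*(-8) = -40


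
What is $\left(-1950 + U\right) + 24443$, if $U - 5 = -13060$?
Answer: $9438$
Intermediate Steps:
$U = -13055$ ($U = 5 - 13060 = -13055$)
$\left(-1950 + U\right) + 24443 = \left(-1950 - 13055\right) + 24443 = -15005 + 24443 = 9438$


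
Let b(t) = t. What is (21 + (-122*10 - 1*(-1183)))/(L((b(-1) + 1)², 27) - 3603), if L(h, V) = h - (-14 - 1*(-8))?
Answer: 16/3597 ≈ 0.0044482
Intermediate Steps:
L(h, V) = 6 + h (L(h, V) = h - (-14 + 8) = h - 1*(-6) = h + 6 = 6 + h)
(21 + (-122*10 - 1*(-1183)))/(L((b(-1) + 1)², 27) - 3603) = (21 + (-122*10 - 1*(-1183)))/((6 + (-1 + 1)²) - 3603) = (21 + (-1220 + 1183))/((6 + 0²) - 3603) = (21 - 37)/((6 + 0) - 3603) = -16/(6 - 3603) = -16/(-3597) = -16*(-1/3597) = 16/3597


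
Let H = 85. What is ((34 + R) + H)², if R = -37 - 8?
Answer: 5476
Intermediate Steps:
R = -45
((34 + R) + H)² = ((34 - 45) + 85)² = (-11 + 85)² = 74² = 5476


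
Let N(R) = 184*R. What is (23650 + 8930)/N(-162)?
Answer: -905/828 ≈ -1.0930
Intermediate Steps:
(23650 + 8930)/N(-162) = (23650 + 8930)/((184*(-162))) = 32580/(-29808) = 32580*(-1/29808) = -905/828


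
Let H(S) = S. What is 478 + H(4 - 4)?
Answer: 478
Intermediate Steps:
478 + H(4 - 4) = 478 + (4 - 4) = 478 + 0 = 478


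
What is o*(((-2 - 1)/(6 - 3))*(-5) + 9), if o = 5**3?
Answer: 1750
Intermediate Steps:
o = 125
o*(((-2 - 1)/(6 - 3))*(-5) + 9) = 125*(((-2 - 1)/(6 - 3))*(-5) + 9) = 125*(-3/3*(-5) + 9) = 125*(-3*1/3*(-5) + 9) = 125*(-1*(-5) + 9) = 125*(5 + 9) = 125*14 = 1750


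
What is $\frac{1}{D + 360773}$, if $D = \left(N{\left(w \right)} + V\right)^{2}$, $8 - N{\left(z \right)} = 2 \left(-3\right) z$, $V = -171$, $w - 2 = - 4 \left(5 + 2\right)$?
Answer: $\frac{1}{462534} \approx 2.162 \cdot 10^{-6}$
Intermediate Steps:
$w = -26$ ($w = 2 - 4 \left(5 + 2\right) = 2 - 28 = -26$)
$N{\left(z \right)} = 8 + 6 z$ ($N{\left(z \right)} = 8 - 2 \left(-3\right) z = 8 - - 6 z = 8 + 6 z$)
$D = 101761$ ($D = \left(\left(8 + 6 \left(-26\right)\right) - 171\right)^{2} = \left(\left(8 - 156\right) - 171\right)^{2} = \left(-148 - 171\right)^{2} = \left(-319\right)^{2} = 101761$)
$\frac{1}{D + 360773} = \frac{1}{101761 + 360773} = \frac{1}{462534}$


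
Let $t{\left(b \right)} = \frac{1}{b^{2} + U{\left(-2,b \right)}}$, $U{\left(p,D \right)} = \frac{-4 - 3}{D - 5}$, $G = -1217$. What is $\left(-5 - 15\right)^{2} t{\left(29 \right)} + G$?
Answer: $- \frac{24545809}{20177} \approx -1216.5$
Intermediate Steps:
$U{\left(p,D \right)} = - \frac{7}{-5 + D}$
$t{\left(b \right)} = \frac{1}{b^{2} - \frac{7}{-5 + b}}$
$\left(-5 - 15\right)^{2} t{\left(29 \right)} + G = \left(-5 - 15\right)^{2} \frac{-5 + 29}{-7 + 29^{2} \left(-5 + 29\right)} - 1217 = \left(-20\right)^{2} \frac{1}{-7 + 841 \cdot 24} \cdot 24 - 1217 = 400 \frac{1}{-7 + 20184} \cdot 24 - 1217 = 400 \cdot \frac{1}{20177} \cdot 24 - 1217 = 400 \cdot \frac{24}{20177} - 1217 = \frac{9600}{20177} - 1217 = - \frac{24545809}{20177}$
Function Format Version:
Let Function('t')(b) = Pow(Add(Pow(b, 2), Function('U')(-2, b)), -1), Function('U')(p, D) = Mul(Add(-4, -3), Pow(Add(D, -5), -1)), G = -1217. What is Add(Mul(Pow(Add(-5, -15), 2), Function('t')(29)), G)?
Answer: Rational(-24545809, 20177) ≈ -1216.5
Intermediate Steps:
Function('U')(p, D) = Mul(-7, Pow(Add(-5, D), -1))
Function('t')(b) = Pow(Add(Pow(b, 2), Mul(-7, Pow(Add(-5, b), -1))), -1)
Add(Mul(Pow(Add(-5, -15), 2), Function('t')(29)), G) = Add(Mul(Pow(Add(-5, -15), 2), Mul(Pow(Add(-7, Mul(Pow(29, 2), Add(-5, 29))), -1), Add(-5, 29))), -1217) = Add(Mul(Pow(-20, 2), Mul(Pow(Add(-7, Mul(841, 24)), -1), 24)), -1217) = Add(Mul(400, Mul(Pow(Add(-7, 20184), -1), 24)), -1217) = Add(Mul(400, Mul(Pow(20177, -1), 24)), -1217) = Add(Mul(400, Mul(Rational(1, 20177), 24)), -1217) = Add(Mul(400, Rational(24, 20177)), -1217) = Add(Rational(9600, 20177), -1217) = Rational(-24545809, 20177)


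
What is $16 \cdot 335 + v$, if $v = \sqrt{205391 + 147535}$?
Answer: $5360 + 3 \sqrt{39214} \approx 5954.1$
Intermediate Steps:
$v = 3 \sqrt{39214}$ ($v = \sqrt{352926} = 3 \sqrt{39214} \approx 594.08$)
$16 \cdot 335 + v = 16 \cdot 335 + 3 \sqrt{39214} = 5360 + 3 \sqrt{39214}$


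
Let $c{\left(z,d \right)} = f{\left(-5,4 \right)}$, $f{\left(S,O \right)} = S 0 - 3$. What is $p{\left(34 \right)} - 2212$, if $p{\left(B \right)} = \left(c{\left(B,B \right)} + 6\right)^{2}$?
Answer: $-2203$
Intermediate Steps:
$f{\left(S,O \right)} = -3$ ($f{\left(S,O \right)} = 0 - 3 = -3$)
$c{\left(z,d \right)} = -3$
$p{\left(B \right)} = 9$ ($p{\left(B \right)} = \left(-3 + 6\right)^{2} = 3^{2} = 9$)
$p{\left(34 \right)} - 2212 = 9 - 2212 = -2203$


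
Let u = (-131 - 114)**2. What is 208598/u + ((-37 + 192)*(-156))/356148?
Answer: 466925359/137037075 ≈ 3.4073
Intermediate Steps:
u = 60025 (u = (-245)**2 = 60025)
208598/u + ((-37 + 192)*(-156))/356148 = 208598/60025 + ((-37 + 192)*(-156))/356148 = 208598*(1/60025) + (155*(-156))*(1/356148) = 208598/60025 - 24180*1/356148 = 208598/60025 - 155/2283 = 466925359/137037075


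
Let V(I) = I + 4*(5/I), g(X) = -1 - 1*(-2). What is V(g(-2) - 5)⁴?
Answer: 6561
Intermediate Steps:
g(X) = 1 (g(X) = -1 + 2 = 1)
V(I) = I + 20/I
V(g(-2) - 5)⁴ = ((1 - 5) + 20/(1 - 5))⁴ = (-4 + 20/(-4))⁴ = (-4 + 20*(-¼))⁴ = (-4 - 5)⁴ = (-9)⁴ = 6561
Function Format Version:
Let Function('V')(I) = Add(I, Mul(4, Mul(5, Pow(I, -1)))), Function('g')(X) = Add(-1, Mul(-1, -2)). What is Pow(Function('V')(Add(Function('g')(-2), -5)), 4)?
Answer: 6561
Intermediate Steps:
Function('g')(X) = 1 (Function('g')(X) = Add(-1, 2) = 1)
Function('V')(I) = Add(I, Mul(20, Pow(I, -1)))
Pow(Function('V')(Add(Function('g')(-2), -5)), 4) = Pow(Add(Add(1, -5), Mul(20, Pow(Add(1, -5), -1))), 4) = Pow(Add(-4, Mul(20, Pow(-4, -1))), 4) = Pow(Add(-4, Mul(20, Rational(-1, 4))), 4) = Pow(Add(-4, -5), 4) = Pow(-9, 4) = 6561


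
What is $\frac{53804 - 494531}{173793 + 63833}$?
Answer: $- \frac{440727}{237626} \approx -1.8547$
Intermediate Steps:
$\frac{53804 - 494531}{173793 + 63833} = - \frac{440727}{237626}$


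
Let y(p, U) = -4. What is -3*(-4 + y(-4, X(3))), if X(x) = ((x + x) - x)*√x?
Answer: 24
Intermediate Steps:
X(x) = x^(3/2) (X(x) = (2*x - x)*√x = x*√x = x^(3/2))
-3*(-4 + y(-4, X(3))) = -3*(-4 - 4) = -3*(-8) = 24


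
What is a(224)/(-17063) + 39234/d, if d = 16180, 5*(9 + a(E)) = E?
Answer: 334435249/138039670 ≈ 2.4227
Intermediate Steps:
a(E) = -9 + E/5
a(224)/(-17063) + 39234/d = (-9 + (⅕)*224)/(-17063) + 39234/16180 = (-9 + 224/5)*(-1/17063) + 39234*(1/16180) = (179/5)*(-1/17063) + 19617/8090 = -179/85315 + 19617/8090 = 334435249/138039670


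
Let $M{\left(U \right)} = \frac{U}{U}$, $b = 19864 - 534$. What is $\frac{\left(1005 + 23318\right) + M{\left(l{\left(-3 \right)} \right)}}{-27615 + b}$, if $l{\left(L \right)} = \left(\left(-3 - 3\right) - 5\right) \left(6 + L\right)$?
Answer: $- \frac{24324}{8285} \approx -2.9359$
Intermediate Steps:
$b = 19330$
$l{\left(L \right)} = -66 - 11 L$ ($l{\left(L \right)} = \left(-6 - 5\right) \left(6 + L\right) = - 11 \left(6 + L\right) = -66 - 11 L$)
$M{\left(U \right)} = 1$
$\frac{\left(1005 + 23318\right) + M{\left(l{\left(-3 \right)} \right)}}{-27615 + b} = \frac{\left(1005 + 23318\right) + 1}{-27615 + 19330} = \frac{24323 + 1}{-8285} = 24324 \left(- \frac{1}{8285}\right) = - \frac{24324}{8285}$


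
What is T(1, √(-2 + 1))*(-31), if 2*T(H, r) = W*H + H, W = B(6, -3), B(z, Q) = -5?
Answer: 62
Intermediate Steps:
W = -5
T(H, r) = -2*H (T(H, r) = (-5*H + H)/2 = (-4*H)/2 = -2*H)
T(1, √(-2 + 1))*(-31) = -2*1*(-31) = -2*(-31) = 62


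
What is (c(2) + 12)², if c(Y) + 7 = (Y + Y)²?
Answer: 441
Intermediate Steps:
c(Y) = -7 + 4*Y² (c(Y) = -7 + (Y + Y)² = -7 + (2*Y)² = -7 + 4*Y²)
(c(2) + 12)² = ((-7 + 4*2²) + 12)² = ((-7 + 4*4) + 12)² = ((-7 + 16) + 12)² = (9 + 12)² = 21² = 441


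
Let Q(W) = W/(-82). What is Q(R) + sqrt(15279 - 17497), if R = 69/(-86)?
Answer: 69/7052 + I*sqrt(2218) ≈ 0.0097845 + 47.096*I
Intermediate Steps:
R = -69/86 (R = 69*(-1/86) = -69/86 ≈ -0.80233)
Q(W) = -W/82 (Q(W) = W*(-1/82) = -W/82)
Q(R) + sqrt(15279 - 17497) = -1/82*(-69/86) + sqrt(15279 - 17497) = 69/7052 + sqrt(-2218) = 69/7052 + I*sqrt(2218)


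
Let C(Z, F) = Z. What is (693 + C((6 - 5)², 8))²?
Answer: 481636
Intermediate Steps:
(693 + C((6 - 5)², 8))² = (693 + (6 - 5)²)² = (693 + 1²)² = (693 + 1)² = 694² = 481636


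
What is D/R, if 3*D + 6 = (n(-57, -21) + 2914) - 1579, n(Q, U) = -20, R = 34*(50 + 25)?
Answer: 77/450 ≈ 0.17111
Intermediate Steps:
R = 2550 (R = 34*75 = 2550)
D = 1309/3 (D = -2 + ((-20 + 2914) - 1579)/3 = -2 + (2894 - 1579)/3 = -2 + (1/3)*1315 = -2 + 1315/3 = 1309/3 ≈ 436.33)
D/R = (1309/3)/2550 = (1309/3)*(1/2550) = 77/450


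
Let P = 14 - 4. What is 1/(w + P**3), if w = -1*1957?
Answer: -1/957 ≈ -0.0010449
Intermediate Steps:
P = 10
w = -1957
1/(w + P**3) = 1/(-1957 + 10**3) = 1/(-1957 + 1000) = 1/(-957) = -1/957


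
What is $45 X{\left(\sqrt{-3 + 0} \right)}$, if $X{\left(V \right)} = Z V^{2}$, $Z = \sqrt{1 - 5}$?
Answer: $- 270 i \approx - 270.0 i$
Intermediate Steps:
$Z = 2 i$ ($Z = \sqrt{-4} = 2 i \approx 2.0 i$)
$X{\left(V \right)} = 2 i V^{2}$
$45 X{\left(\sqrt{-3 + 0} \right)} = 45 \cdot 2 i \left(\sqrt{-3 + 0}\right)^{2} = 45 \cdot 2 i \left(\sqrt{-3}\right)^{2} = 45 \cdot 2 i \left(i \sqrt{3}\right)^{2} = 45 \cdot 2 i \left(-3\right) = 45 \left(- 6 i\right) = - 270 i$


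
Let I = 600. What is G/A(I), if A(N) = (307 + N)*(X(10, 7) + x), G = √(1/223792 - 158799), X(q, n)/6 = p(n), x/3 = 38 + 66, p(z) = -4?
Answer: 13*I*√2941238153861/14614512768 ≈ 0.0015255*I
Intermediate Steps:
x = 312 (x = 3*(38 + 66) = 3*104 = 312)
X(q, n) = -24 (X(q, n) = 6*(-4) = -24)
G = 13*I*√2941238153861/55948 (G = √(1/223792 - 158799) = √(-35537945807/223792) = 13*I*√2941238153861/55948 ≈ 398.5*I)
A(N) = 88416 + 288*N (A(N) = (307 + N)*(-24 + 312) = (307 + N)*288 = 88416 + 288*N)
G/A(I) = (13*I*√2941238153861/55948)/(88416 + 288*600) = (13*I*√2941238153861/55948)/(88416 + 172800) = (13*I*√2941238153861/55948)/261216 = (13*I*√2941238153861/55948)*(1/261216) = 13*I*√2941238153861/14614512768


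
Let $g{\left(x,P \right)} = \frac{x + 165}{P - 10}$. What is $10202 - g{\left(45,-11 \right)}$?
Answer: $10212$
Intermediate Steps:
$g{\left(x,P \right)} = \frac{165 + x}{-10 + P}$ ($g{\left(x,P \right)} = \frac{165 + x}{P - 10} = \frac{165 + x}{-10 + P}$)
$10202 - g{\left(45,-11 \right)} = 10202 - \frac{165 + 45}{-10 - 11} = 10202 - \frac{1}{-21} \cdot 210 = 10202 - \left(- \frac{1}{21}\right) 210 = 10202 - -10 = 10202 + 10 = 10212$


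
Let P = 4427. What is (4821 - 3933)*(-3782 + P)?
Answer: 572760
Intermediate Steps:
(4821 - 3933)*(-3782 + P) = (4821 - 3933)*(-3782 + 4427) = 888*645 = 572760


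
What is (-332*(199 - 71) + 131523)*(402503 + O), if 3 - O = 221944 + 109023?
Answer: 6368902553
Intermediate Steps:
O = -330964 (O = 3 - (221944 + 109023) = 3 - 1*330967 = 3 - 330967 = -330964)
(-332*(199 - 71) + 131523)*(402503 + O) = (-332*(199 - 71) + 131523)*(402503 - 330964) = (-332*128 + 131523)*71539 = (-42496 + 131523)*71539 = 89027*71539 = 6368902553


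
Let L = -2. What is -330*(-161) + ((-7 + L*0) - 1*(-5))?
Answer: 53128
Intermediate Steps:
-330*(-161) + ((-7 + L*0) - 1*(-5)) = -330*(-161) + ((-7 - 2*0) - 1*(-5)) = 53130 + ((-7 + 0) + 5) = 53130 + (-7 + 5) = 53130 - 2 = 53128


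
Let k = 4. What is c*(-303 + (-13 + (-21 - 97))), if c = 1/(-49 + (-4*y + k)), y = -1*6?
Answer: 62/3 ≈ 20.667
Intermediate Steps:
y = -6
c = -1/21 (c = 1/(-49 + (-4*(-6) + 4)) = 1/(-49 + (24 + 4)) = 1/(-49 + 28) = 1/(-21) = -1/21 ≈ -0.047619)
c*(-303 + (-13 + (-21 - 97))) = -(-303 + (-13 + (-21 - 97)))/21 = -(-303 + (-13 - 118))/21 = -(-303 - 131)/21 = -1/21*(-434) = 62/3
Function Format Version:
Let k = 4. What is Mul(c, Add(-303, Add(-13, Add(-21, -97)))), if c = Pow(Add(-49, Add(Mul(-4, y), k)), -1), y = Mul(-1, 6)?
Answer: Rational(62, 3) ≈ 20.667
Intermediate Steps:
y = -6
c = Rational(-1, 21) (c = Pow(Add(-49, Add(Mul(-4, -6), 4)), -1) = Pow(Add(-49, Add(24, 4)), -1) = Pow(Add(-49, 28), -1) = Pow(-21, -1) = Rational(-1, 21) ≈ -0.047619)
Mul(c, Add(-303, Add(-13, Add(-21, -97)))) = Mul(Rational(-1, 21), Add(-303, Add(-13, Add(-21, -97)))) = Mul(Rational(-1, 21), Add(-303, Add(-13, -118))) = Mul(Rational(-1, 21), Add(-303, -131)) = Mul(Rational(-1, 21), -434) = Rational(62, 3)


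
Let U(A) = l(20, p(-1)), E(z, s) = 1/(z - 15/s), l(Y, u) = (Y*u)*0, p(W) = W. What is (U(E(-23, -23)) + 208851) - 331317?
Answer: -122466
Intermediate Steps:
l(Y, u) = 0
U(A) = 0
(U(E(-23, -23)) + 208851) - 331317 = (0 + 208851) - 331317 = 208851 - 331317 = -122466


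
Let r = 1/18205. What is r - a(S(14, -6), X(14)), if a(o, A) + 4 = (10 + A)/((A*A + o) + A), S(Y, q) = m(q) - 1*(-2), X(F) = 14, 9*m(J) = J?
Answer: 22428877/5770985 ≈ 3.8865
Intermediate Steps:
m(J) = J/9
S(Y, q) = 2 + q/9 (S(Y, q) = q/9 - 1*(-2) = q/9 + 2 = 2 + q/9)
r = 1/18205 ≈ 5.4930e-5
a(o, A) = -4 + (10 + A)/(A + o + A²) (a(o, A) = -4 + (10 + A)/((A*A + o) + A) = -4 + (10 + A)/((A² + o) + A) = -4 + (10 + A)/((o + A²) + A) = -4 + (10 + A)/(A + o + A²))
r - a(S(14, -6), X(14)) = 1/18205 - (10 - 4*(2 + (⅑)*(-6)) - 4*14² - 3*14)/(14 + (2 + (⅑)*(-6)) + 14²) = 1/18205 - (10 - 4*(2 - ⅔) - 4*196 - 42)/(14 + (2 - ⅔) + 196) = 1/18205 - (10 - 4*4/3 - 784 - 42)/(14 + 4/3 + 196) = 1/18205 - (10 - 16/3 - 784 - 42)/634/3 = 1/18205 - 3*(-2464)/(634*3) = 1/18205 - 1*(-1232/317) = 1/18205 + 1232/317 = 22428877/5770985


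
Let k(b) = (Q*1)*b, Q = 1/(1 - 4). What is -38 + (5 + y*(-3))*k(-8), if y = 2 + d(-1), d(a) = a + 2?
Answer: -146/3 ≈ -48.667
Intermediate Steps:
d(a) = 2 + a
y = 3 (y = 2 + (2 - 1) = 2 + 1 = 3)
Q = -⅓ (Q = 1/(-3) = -⅓ ≈ -0.33333)
k(b) = -b/3 (k(b) = (-⅓*1)*b = -b/3)
-38 + (5 + y*(-3))*k(-8) = -38 + (5 + 3*(-3))*(-⅓*(-8)) = -38 + (5 - 9)*(8/3) = -38 - 4*8/3 = -38 - 32/3 = -146/3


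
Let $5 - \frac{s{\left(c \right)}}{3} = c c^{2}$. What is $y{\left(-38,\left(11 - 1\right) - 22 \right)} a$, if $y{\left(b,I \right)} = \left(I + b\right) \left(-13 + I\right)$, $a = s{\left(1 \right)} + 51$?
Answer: $78750$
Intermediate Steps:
$s{\left(c \right)} = 15 - 3 c^{3}$ ($s{\left(c \right)} = 15 - 3 c c^{2} = 15 - 3 c^{3}$)
$a = 63$ ($a = \left(15 - 3 \cdot 1^{3}\right) + 51 = \left(15 - 3\right) + 51 = 12 + 51 = 63$)
$y{\left(b,I \right)} = \left(-13 + I\right) \left(I + b\right)$
$y{\left(-38,\left(11 - 1\right) - 22 \right)} a = \left(\left(\left(11 - 1\right) - 22\right)^{2} - 13 \left(\left(11 - 1\right) - 22\right) - -494 + \left(\left(11 - 1\right) - 22\right) \left(-38\right)\right) 63 = \left(\left(10 - 22\right)^{2} - 13 \left(10 - 22\right) + 494 + \left(10 - 22\right) \left(-38\right)\right) 63 = \left(\left(-12\right)^{2} - -156 + 494 - -456\right) 63 = \left(144 + 156 + 494 + 456\right) 63 = 1250 \cdot 63 = 78750$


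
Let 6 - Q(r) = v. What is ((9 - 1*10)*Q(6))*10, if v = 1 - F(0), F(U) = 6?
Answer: -110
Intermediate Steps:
v = -5 (v = 1 - 1*6 = 1 - 6 = -5)
Q(r) = 11 (Q(r) = 6 - 1*(-5) = 6 + 5 = 11)
((9 - 1*10)*Q(6))*10 = ((9 - 1*10)*11)*10 = ((9 - 10)*11)*10 = -1*11*10 = -11*10 = -110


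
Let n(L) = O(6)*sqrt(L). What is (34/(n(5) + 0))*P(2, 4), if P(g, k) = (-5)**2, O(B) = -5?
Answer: -34*sqrt(5) ≈ -76.026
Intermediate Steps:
P(g, k) = 25
n(L) = -5*sqrt(L)
(34/(n(5) + 0))*P(2, 4) = (34/(-5*sqrt(5) + 0))*25 = (34/((-5*sqrt(5))))*25 = (34*(-sqrt(5)/25))*25 = -34*sqrt(5)/25*25 = -34*sqrt(5)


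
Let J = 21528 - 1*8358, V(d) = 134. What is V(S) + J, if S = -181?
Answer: 13304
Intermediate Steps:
J = 13170 (J = 21528 - 8358 = 13170)
V(S) + J = 134 + 13170 = 13304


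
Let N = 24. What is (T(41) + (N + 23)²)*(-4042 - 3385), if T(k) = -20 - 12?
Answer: -16168579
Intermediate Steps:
T(k) = -32
(T(41) + (N + 23)²)*(-4042 - 3385) = (-32 + (24 + 23)²)*(-4042 - 3385) = (-32 + 47²)*(-7427) = (-32 + 2209)*(-7427) = 2177*(-7427) = -16168579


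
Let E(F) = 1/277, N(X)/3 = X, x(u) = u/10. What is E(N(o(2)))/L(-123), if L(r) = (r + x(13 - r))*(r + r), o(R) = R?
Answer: 5/37273674 ≈ 1.3414e-7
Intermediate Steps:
x(u) = u/10 (x(u) = u*(⅒) = u/10)
L(r) = 2*r*(13/10 + 9*r/10) (L(r) = (r + (13 - r)/10)*(r + r) = (r + (13/10 - r/10))*(2*r) = (13/10 + 9*r/10)*(2*r) = 2*r*(13/10 + 9*r/10))
N(X) = 3*X
E(F) = 1/277
E(N(o(2)))/L(-123) = 1/(277*(((⅕)*(-123)*(13 + 9*(-123))))) = 1/(277*(((⅕)*(-123)*(13 - 1107)))) = 1/(277*(((⅕)*(-123)*(-1094)))) = 1/(277*(134562/5)) = (1/277)*(5/134562) = 5/37273674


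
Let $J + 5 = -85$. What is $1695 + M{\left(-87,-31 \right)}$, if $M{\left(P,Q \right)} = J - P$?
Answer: $1692$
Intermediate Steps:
$J = -90$ ($J = -5 - 85 = -90$)
$M{\left(P,Q \right)} = -90 - P$
$1695 + M{\left(-87,-31 \right)} = 1695 - 3 = 1692$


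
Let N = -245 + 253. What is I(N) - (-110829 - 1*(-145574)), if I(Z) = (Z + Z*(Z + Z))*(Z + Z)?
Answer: -32569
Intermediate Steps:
N = 8
I(Z) = 2*Z*(Z + 2*Z²) (I(Z) = (Z + Z*(2*Z))*(2*Z) = (Z + 2*Z²)*(2*Z) = 2*Z*(Z + 2*Z²))
I(N) - (-110829 - 1*(-145574)) = 8²*(2 + 4*8) - (-110829 - 1*(-145574)) = 64*(2 + 32) - (-110829 + 145574) = 64*34 - 1*34745 = 2176 - 34745 = -32569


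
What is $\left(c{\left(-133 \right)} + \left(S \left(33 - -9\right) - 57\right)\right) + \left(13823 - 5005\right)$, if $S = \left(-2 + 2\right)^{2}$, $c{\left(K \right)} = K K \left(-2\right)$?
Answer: $-26617$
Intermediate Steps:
$c{\left(K \right)} = - 2 K^{2}$ ($c{\left(K \right)} = K^{2} \left(-2\right) = - 2 K^{2}$)
$S = 0$ ($S = 0^{2} = 0$)
$\left(c{\left(-133 \right)} + \left(S \left(33 - -9\right) - 57\right)\right) + \left(13823 - 5005\right) = \left(- 2 \left(-133\right)^{2} - \left(57 + 0 \left(33 - -9\right)\right)\right) + \left(13823 - 5005\right) = \left(\left(-2\right) 17689 - \left(57 + 0 \left(33 + 9\right)\right)\right) + \left(13823 - 5005\right) = \left(-35378 + \left(0 \cdot 42 - 57\right)\right) + 8818 = \left(-35378 + \left(0 - 57\right)\right) + 8818 = \left(-35378 - 57\right) + 8818 = -35435 + 8818 = -26617$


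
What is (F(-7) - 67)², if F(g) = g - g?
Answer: 4489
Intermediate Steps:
F(g) = 0
(F(-7) - 67)² = (0 - 67)² = (-67)² = 4489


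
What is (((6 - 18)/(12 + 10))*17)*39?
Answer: -3978/11 ≈ -361.64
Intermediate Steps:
(((6 - 18)/(12 + 10))*17)*39 = (-12/22*17)*39 = (-12*1/22*17)*39 = -6/11*17*39 = -102/11*39 = -3978/11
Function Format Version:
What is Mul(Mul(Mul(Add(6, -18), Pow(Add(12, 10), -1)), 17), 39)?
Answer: Rational(-3978, 11) ≈ -361.64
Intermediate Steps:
Mul(Mul(Mul(Add(6, -18), Pow(Add(12, 10), -1)), 17), 39) = Mul(Mul(Mul(-12, Pow(22, -1)), 17), 39) = Mul(Mul(Mul(-12, Rational(1, 22)), 17), 39) = Mul(Mul(Rational(-6, 11), 17), 39) = Mul(Rational(-102, 11), 39) = Rational(-3978, 11)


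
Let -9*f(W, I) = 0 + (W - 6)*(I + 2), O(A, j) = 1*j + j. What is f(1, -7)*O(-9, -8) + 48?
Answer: 832/9 ≈ 92.444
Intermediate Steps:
O(A, j) = 2*j (O(A, j) = j + j = 2*j)
f(W, I) = -(-6 + W)*(2 + I)/9 (f(W, I) = -(0 + (W - 6)*(I + 2))/9 = -(0 + (-6 + W)*(2 + I))/9 = -(-6 + W)*(2 + I)/9)
f(1, -7)*O(-9, -8) + 48 = (4/3 - 2/9*1 + (2/3)*(-7) - 1/9*(-7)*1)*(2*(-8)) + 48 = (4/3 - 2/9 - 14/3 + 7/9)*(-16) + 48 = -25/9*(-16) + 48 = 400/9 + 48 = 832/9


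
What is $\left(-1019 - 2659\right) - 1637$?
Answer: $-5315$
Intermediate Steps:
$\left(-1019 - 2659\right) - 1637 = -3678 - 1637 = -5315$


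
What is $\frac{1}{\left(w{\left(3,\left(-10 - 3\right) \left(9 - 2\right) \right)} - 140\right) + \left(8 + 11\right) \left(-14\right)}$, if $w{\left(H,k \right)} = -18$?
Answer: $- \frac{1}{424} \approx -0.0023585$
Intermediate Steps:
$\frac{1}{\left(w{\left(3,\left(-10 - 3\right) \left(9 - 2\right) \right)} - 140\right) + \left(8 + 11\right) \left(-14\right)} = \frac{1}{\left(-18 - 140\right) + \left(8 + 11\right) \left(-14\right)} = \frac{1}{\left(-18 - 140\right) + 19 \left(-14\right)} = \frac{1}{-158 - 266} = \frac{1}{-424} = - \frac{1}{424}$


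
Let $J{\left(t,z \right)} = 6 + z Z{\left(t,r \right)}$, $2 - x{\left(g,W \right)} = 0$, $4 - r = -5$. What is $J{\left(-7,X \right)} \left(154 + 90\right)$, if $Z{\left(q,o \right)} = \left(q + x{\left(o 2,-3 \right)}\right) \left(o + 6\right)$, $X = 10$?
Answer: $-181536$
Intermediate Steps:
$r = 9$ ($r = 4 - -5 = 4 + 5 = 9$)
$x{\left(g,W \right)} = 2$ ($x{\left(g,W \right)} = 2 - 0 = 2 + 0 = 2$)
$Z{\left(q,o \right)} = \left(2 + q\right) \left(6 + o\right)$ ($Z{\left(q,o \right)} = \left(q + 2\right) \left(o + 6\right) = \left(2 + q\right) \left(6 + o\right)$)
$J{\left(t,z \right)} = 6 + z \left(30 + 15 t\right)$ ($J{\left(t,z \right)} = 6 + z \left(12 + 2 \cdot 9 + 6 t + 9 t\right) = 6 + z \left(12 + 18 + 6 t + 9 t\right) = 6 + z \left(30 + 15 t\right)$)
$J{\left(-7,X \right)} \left(154 + 90\right) = \left(6 + 15 \cdot 10 \left(2 - 7\right)\right) \left(154 + 90\right) = \left(6 + 15 \cdot 10 \left(-5\right)\right) 244 = \left(6 - 750\right) 244 = \left(-744\right) 244 = -181536$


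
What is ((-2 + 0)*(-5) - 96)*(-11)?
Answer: 946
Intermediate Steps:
((-2 + 0)*(-5) - 96)*(-11) = (-2*(-5) - 96)*(-11) = (10 - 96)*(-11) = -86*(-11) = 946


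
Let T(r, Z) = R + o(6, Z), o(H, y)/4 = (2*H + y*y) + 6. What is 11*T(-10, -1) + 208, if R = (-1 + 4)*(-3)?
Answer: 945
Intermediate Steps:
R = -9 (R = 3*(-3) = -9)
o(H, y) = 24 + 4*y² + 8*H (o(H, y) = 4*((2*H + y*y) + 6) = 4*((2*H + y²) + 6) = 4*((y² + 2*H) + 6) = 4*(6 + y² + 2*H) = 24 + 4*y² + 8*H)
T(r, Z) = 63 + 4*Z² (T(r, Z) = -9 + (24 + 4*Z² + 8*6) = -9 + (24 + 4*Z² + 48) = -9 + (72 + 4*Z²) = 63 + 4*Z²)
11*T(-10, -1) + 208 = 11*(63 + 4*(-1)²) + 208 = 11*(63 + 4*1) + 208 = 11*(63 + 4) + 208 = 11*67 + 208 = 737 + 208 = 945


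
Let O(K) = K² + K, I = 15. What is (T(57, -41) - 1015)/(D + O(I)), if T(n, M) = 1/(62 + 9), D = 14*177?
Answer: -36032/96489 ≈ -0.37343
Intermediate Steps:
D = 2478
T(n, M) = 1/71
O(K) = K + K²
(T(57, -41) - 1015)/(D + O(I)) = (1/71 - 1015)/(2478 + 15*(1 + 15)) = -72064/(71*(2478 + 15*16)) = -72064/(71*(2478 + 240)) = -72064/71/2718 = -72064/71*1/2718 = -36032/96489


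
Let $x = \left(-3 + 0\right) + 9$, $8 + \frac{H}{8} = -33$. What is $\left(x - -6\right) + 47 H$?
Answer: $-15404$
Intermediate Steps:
$H = -328$ ($H = -64 + 8 \left(-33\right) = -64 - 264 = -328$)
$x = 6$ ($x = -3 + 9 = 6$)
$\left(x - -6\right) + 47 H = \left(6 - -6\right) + 47 \left(-328\right) = \left(6 + 6\right) - 15416 = 12 - 15416 = -15404$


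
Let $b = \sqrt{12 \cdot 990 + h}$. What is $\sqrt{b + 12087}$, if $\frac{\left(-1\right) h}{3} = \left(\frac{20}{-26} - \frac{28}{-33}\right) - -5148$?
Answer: $\frac{\sqrt{247167063 + 143 i \sqrt{72885098}}}{143} \approx 109.94 + 0.27151 i$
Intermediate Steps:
$h = - \frac{2208526}{143}$ ($h = - 3 \left(\left(\frac{20}{-26} - \frac{28}{-33}\right) - -5148\right) = - 3 \left(\left(20 \left(- \frac{1}{26}\right) - - \frac{28}{33}\right) + 5148\right) = - 3 \left(\left(- \frac{10}{13} + \frac{28}{33}\right) + 5148\right) = - 3 \left(\frac{34}{429} + 5148\right) = \left(-3\right) \frac{2208526}{429} = - \frac{2208526}{143} \approx -15444.0$)
$b = \frac{i \sqrt{72885098}}{143}$ ($b = \sqrt{12 \cdot 990 - \frac{2208526}{143}} = \sqrt{11880 - \frac{2208526}{143}} = \sqrt{- \frac{509686}{143}} = \frac{i \sqrt{72885098}}{143} \approx 59.701 i$)
$\sqrt{b + 12087} = \sqrt{\frac{i \sqrt{72885098}}{143} + 12087} = \sqrt{12087 + \frac{i \sqrt{72885098}}{143}}$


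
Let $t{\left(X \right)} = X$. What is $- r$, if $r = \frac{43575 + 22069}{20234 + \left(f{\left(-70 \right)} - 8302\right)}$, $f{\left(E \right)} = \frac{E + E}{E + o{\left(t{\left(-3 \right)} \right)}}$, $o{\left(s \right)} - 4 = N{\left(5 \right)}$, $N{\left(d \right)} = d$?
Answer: $- \frac{1001071}{181998} \approx -5.5005$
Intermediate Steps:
$o{\left(s \right)} = 9$ ($o{\left(s \right)} = 4 + 5 = 9$)
$f{\left(E \right)} = \frac{2 E}{9 + E}$ ($f{\left(E \right)} = \frac{E + E}{E + 9} = \frac{2 E}{9 + E}$)
$r = \frac{1001071}{181998}$ ($r = \frac{43575 + 22069}{20234 - \left(8302 + \frac{140}{9 - 70}\right)} = \frac{65644}{20234 - \left(8302 + \frac{140}{-61}\right)} = \frac{65644}{20234 - \left(8302 + 140 \left(- \frac{1}{61}\right)\right)} = \frac{65644}{20234 + \left(\frac{140}{61} - 8302\right)} = \frac{65644}{20234 - \frac{506282}{61}} = \frac{65644}{\frac{727992}{61}} = 65644 \cdot \frac{61}{727992} = \frac{1001071}{181998} \approx 5.5005$)
$- r = \left(-1\right) \frac{1001071}{181998} = - \frac{1001071}{181998}$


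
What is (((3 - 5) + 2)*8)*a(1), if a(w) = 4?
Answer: 0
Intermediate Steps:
(((3 - 5) + 2)*8)*a(1) = (((3 - 5) + 2)*8)*4 = ((-2 + 2)*8)*4 = (0*8)*4 = 0*4 = 0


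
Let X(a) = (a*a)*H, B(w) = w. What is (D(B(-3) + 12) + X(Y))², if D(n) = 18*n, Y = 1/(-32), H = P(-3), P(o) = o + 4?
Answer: 27519160321/1048576 ≈ 26244.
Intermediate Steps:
P(o) = 4 + o
H = 1 (H = 4 - 3 = 1)
Y = -1/32 ≈ -0.031250
X(a) = a² (X(a) = (a*a)*1 = a²*1 = a²)
(D(B(-3) + 12) + X(Y))² = (18*(-3 + 12) + (-1/32)²)² = (18*9 + 1/1024)² = (162 + 1/1024)² = (165889/1024)² = 27519160321/1048576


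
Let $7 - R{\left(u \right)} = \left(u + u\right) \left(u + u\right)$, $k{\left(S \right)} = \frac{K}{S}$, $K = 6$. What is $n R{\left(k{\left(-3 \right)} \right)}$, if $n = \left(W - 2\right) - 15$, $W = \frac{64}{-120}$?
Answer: $\frac{789}{5} \approx 157.8$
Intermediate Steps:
$k{\left(S \right)} = \frac{6}{S}$
$W = - \frac{8}{15}$ ($W = 64 \left(- \frac{1}{120}\right) = - \frac{8}{15} \approx -0.53333$)
$R{\left(u \right)} = 7 - 4 u^{2}$ ($R{\left(u \right)} = 7 - \left(u + u\right) \left(u + u\right) = 7 - 2 u 2 u = 7 - 4 u^{2}$)
$n = - \frac{263}{15}$ ($n = \left(- \frac{8}{15} - 2\right) - 15 = - \frac{38}{15} - 15 = - \frac{263}{15} \approx -17.533$)
$n R{\left(k{\left(-3 \right)} \right)} = - \frac{263 \left(7 - 4 \left(\frac{6}{-3}\right)^{2}\right)}{15} = - \frac{263 \left(7 - 4 \left(6 \left(- \frac{1}{3}\right)\right)^{2}\right)}{15} = - \frac{263 \left(7 - 4 \left(-2\right)^{2}\right)}{15} = - \frac{263 \left(7 - 16\right)}{15} = \left(- \frac{263}{15}\right) \left(-9\right) = \frac{789}{5}$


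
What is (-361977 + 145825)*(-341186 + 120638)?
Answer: 47671891296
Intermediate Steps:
(-361977 + 145825)*(-341186 + 120638) = -216152*(-220548) = 47671891296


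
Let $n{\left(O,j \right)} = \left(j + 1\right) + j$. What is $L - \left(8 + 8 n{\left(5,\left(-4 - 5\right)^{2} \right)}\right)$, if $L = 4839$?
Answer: $3527$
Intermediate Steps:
$n{\left(O,j \right)} = 1 + 2 j$ ($n{\left(O,j \right)} = \left(1 + j\right) + j = 1 + 2 j$)
$L - \left(8 + 8 n{\left(5,\left(-4 - 5\right)^{2} \right)}\right) = 4839 - \left(8 + 8 \left(1 + 2 \left(-4 - 5\right)^{2}\right)\right) = 4839 - \left(8 + 8 \left(1 + 2 \left(-9\right)^{2}\right)\right) = 4839 - \left(8 + 8 \left(1 + 2 \cdot 81\right)\right) = 4839 - \left(8 + 8 \left(1 + 162\right)\right) = 4839 - 1312 = 3527$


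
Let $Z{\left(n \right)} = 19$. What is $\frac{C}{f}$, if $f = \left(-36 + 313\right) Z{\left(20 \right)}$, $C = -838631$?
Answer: $- \frac{838631}{5263} \approx -159.34$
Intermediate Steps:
$f = 5263$ ($f = \left(-36 + 313\right) 19 = 277 \cdot 19 = 5263$)
$\frac{C}{f} = - \frac{838631}{5263}$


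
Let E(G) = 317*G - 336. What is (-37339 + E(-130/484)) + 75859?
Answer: 9219923/242 ≈ 38099.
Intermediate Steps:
E(G) = -336 + 317*G
(-37339 + E(-130/484)) + 75859 = (-37339 + (-336 + 317*(-130/484))) + 75859 = (-37339 + (-336 + 317*(-130*1/484))) + 75859 = (-37339 + (-336 + 317*(-65/242))) + 75859 = (-37339 + (-336 - 20605/242)) + 75859 = (-37339 - 101917/242) + 75859 = -9137955/242 + 75859 = 9219923/242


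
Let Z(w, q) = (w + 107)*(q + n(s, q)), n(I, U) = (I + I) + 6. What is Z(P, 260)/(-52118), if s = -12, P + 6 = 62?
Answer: -1793/2369 ≈ -0.75686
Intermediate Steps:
P = 56 (P = -6 + 62 = 56)
n(I, U) = 6 + 2*I (n(I, U) = 2*I + 6 = 6 + 2*I)
Z(w, q) = (-18 + q)*(107 + w) (Z(w, q) = (w + 107)*(q + (6 + 2*(-12))) = (107 + w)*(q + (6 - 24)) = (107 + w)*(q - 18) = (107 + w)*(-18 + q) = (-18 + q)*(107 + w))
Z(P, 260)/(-52118) = (-1926 - 18*56 + 107*260 + 260*56)/(-52118) = (-1926 - 1008 + 27820 + 14560)*(-1/52118) = 39446*(-1/52118) = -1793/2369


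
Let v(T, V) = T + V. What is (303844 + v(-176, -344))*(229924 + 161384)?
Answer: 118693107792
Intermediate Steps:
(303844 + v(-176, -344))*(229924 + 161384) = (303844 + (-176 - 344))*(229924 + 161384) = (303844 - 520)*391308 = 303324*391308 = 118693107792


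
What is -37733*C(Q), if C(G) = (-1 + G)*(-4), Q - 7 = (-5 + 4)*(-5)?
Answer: 1660252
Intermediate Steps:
Q = 12 (Q = 7 + (-5 + 4)*(-5) = 7 - 1*(-5) = 7 + 5 = 12)
C(G) = 4 - 4*G
-37733*C(Q) = -37733*(4 - 4*12) = -37733*(4 - 48) = -37733*(-44) = 1660252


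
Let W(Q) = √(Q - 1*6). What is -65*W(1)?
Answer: -65*I*√5 ≈ -145.34*I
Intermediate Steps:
W(Q) = √(-6 + Q) (W(Q) = √(Q - 6) = √(-6 + Q))
-65*W(1) = -65*√(-6 + 1) = -65*I*√5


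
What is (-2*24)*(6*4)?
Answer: -1152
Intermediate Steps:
(-2*24)*(6*4) = -48*24 = -1152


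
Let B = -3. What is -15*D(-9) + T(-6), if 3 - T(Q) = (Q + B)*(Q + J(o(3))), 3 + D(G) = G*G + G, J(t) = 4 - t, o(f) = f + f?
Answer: -1104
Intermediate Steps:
o(f) = 2*f
D(G) = -3 + G + G² (D(G) = -3 + (G*G + G) = -3 + (G² + G) = -3 + (G + G²) = -3 + G + G²)
T(Q) = 3 - (-3 + Q)*(-2 + Q) (T(Q) = 3 - (Q - 3)*(Q + (4 - 2*3)) = 3 - (-3 + Q)*(Q + (4 - 1*6)) = 3 - (-3 + Q)*(Q + (4 - 6)) = 3 - (-3 + Q)*(Q - 2) = 3 - (-3 + Q)*(-2 + Q))
-15*D(-9) + T(-6) = -15*(-3 - 9 + (-9)²) + (-3 - 1*(-6)² + 5*(-6)) = -15*(-3 - 9 + 81) + (-3 - 1*36 - 30) = -15*69 + (-3 - 36 - 30) = -1035 - 69 = -1104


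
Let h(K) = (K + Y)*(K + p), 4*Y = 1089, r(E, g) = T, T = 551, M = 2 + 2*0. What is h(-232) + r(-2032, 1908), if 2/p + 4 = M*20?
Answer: -632503/72 ≈ -8784.8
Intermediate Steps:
M = 2 (M = 2 + 0 = 2)
r(E, g) = 551
Y = 1089/4 (Y = (1/4)*1089 = 1089/4 ≈ 272.25)
p = 1/18 (p = 2/(-4 + 2*20) = 2/(-4 + 40) = 2/36 = 2*(1/36) = 1/18 ≈ 0.055556)
h(K) = (1/18 + K)*(1089/4 + K) (h(K) = (K + 1089/4)*(K + 1/18) = (1089/4 + K)*(1/18 + K) = (1/18 + K)*(1089/4 + K))
h(-232) + r(-2032, 1908) = (121/8 + (-232)**2 + (9803/36)*(-232)) + 551 = (121/8 + 53824 - 568574/9) + 551 = -672175/72 + 551 = -632503/72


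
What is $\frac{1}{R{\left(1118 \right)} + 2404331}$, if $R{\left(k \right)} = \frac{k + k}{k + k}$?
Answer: $\frac{1}{2404332} \approx 4.1592 \cdot 10^{-7}$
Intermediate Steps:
$R{\left(k \right)} = 1$ ($R{\left(k \right)} = \frac{2 k}{2 k} = 2 k \frac{1}{2 k} = 1$)
$\frac{1}{R{\left(1118 \right)} + 2404331} = \frac{1}{1 + 2404331} = \frac{1}{2404332}$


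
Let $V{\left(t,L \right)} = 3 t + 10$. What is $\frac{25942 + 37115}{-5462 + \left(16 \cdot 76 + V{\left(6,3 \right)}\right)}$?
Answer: $- \frac{21019}{1406} \approx -14.95$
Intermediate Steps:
$V{\left(t,L \right)} = 10 + 3 t$
$\frac{25942 + 37115}{-5462 + \left(16 \cdot 76 + V{\left(6,3 \right)}\right)} = \frac{25942 + 37115}{-5462 + \left(16 \cdot 76 + \left(10 + 3 \cdot 6\right)\right)} = \frac{63057}{-5462 + \left(1216 + \left(10 + 18\right)\right)} = \frac{63057}{-5462 + \left(1216 + 28\right)} = \frac{63057}{-5462 + 1244} = \frac{63057}{-4218} = 63057 \left(- \frac{1}{4218}\right) = - \frac{21019}{1406}$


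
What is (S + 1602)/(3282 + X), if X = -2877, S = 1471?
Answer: 3073/405 ≈ 7.5877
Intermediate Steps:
(S + 1602)/(3282 + X) = (1471 + 1602)/(3282 - 2877) = 3073/405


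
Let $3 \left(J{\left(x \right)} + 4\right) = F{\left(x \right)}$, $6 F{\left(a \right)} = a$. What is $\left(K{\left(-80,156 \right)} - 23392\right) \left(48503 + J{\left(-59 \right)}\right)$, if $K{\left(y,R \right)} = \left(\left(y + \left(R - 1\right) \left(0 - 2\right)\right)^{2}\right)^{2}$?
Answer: $\frac{10097269080507592}{9} \approx 1.1219 \cdot 10^{15}$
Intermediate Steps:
$F{\left(a \right)} = \frac{a}{6}$
$J{\left(x \right)} = -4 + \frac{x}{18}$ ($J{\left(x \right)} = -4 + \frac{\frac{1}{6} x}{3} = -4 + \frac{x}{18}$)
$K{\left(y,R \right)} = \left(2 + y - 2 R\right)^{4}$ ($K{\left(y,R \right)} = \left(\left(y + \left(-1 + R\right) \left(-2\right)\right)^{2}\right)^{2} = \left(\left(y - \left(-2 + 2 R\right)\right)^{2}\right)^{2} = \left(\left(2 + y - 2 R\right)^{2}\right)^{2} = \left(2 + y - 2 R\right)^{4}$)
$\left(K{\left(-80,156 \right)} - 23392\right) \left(48503 + J{\left(-59 \right)}\right) = \left(\left(2 - 80 - 312\right)^{4} - 23392\right) \left(48503 + \left(-4 + \frac{1}{18} \left(-59\right)\right)\right) = \left(\left(2 - 80 - 312\right)^{4} - 23392\right) \left(48503 - \frac{131}{18}\right) = \left(\left(-390\right)^{4} - 23392\right) \left(48503 - \frac{131}{18}\right) = \left(23134410000 - 23392\right) \frac{872923}{18} = 23134386608 \cdot \frac{872923}{18} = \frac{10097269080507592}{9}$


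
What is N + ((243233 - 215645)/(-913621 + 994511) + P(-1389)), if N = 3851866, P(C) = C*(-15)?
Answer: 156631405739/40445 ≈ 3.8727e+6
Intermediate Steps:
P(C) = -15*C
N + ((243233 - 215645)/(-913621 + 994511) + P(-1389)) = 3851866 + ((243233 - 215645)/(-913621 + 994511) - 15*(-1389)) = 3851866 + (27588/80890 + 20835) = 3851866 + (27588*(1/80890) + 20835) = 3851866 + (13794/40445 + 20835) = 3851866 + 842685369/40445 = 156631405739/40445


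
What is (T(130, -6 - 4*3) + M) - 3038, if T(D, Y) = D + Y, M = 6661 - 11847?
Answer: -8112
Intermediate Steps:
M = -5186
(T(130, -6 - 4*3) + M) - 3038 = ((130 + (-6 - 4*3)) - 5186) - 3038 = ((130 + (-6 - 12)) - 5186) - 3038 = ((130 - 18) - 5186) - 3038 = (112 - 5186) - 3038 = -5074 - 3038 = -8112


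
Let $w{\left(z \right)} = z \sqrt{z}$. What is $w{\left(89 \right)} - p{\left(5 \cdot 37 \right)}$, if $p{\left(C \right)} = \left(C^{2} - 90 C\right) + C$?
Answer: $-17760 + 89 \sqrt{89} \approx -16920.0$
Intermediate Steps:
$w{\left(z \right)} = z^{\frac{3}{2}}$
$p{\left(C \right)} = C^{2} - 89 C$
$w{\left(89 \right)} - p{\left(5 \cdot 37 \right)} = 89^{\frac{3}{2}} - 5 \cdot 37 \left(-89 + 5 \cdot 37\right) = 89 \sqrt{89} - 185 \left(-89 + 185\right) = 89 \sqrt{89} - 185 \cdot 96 = 89 \sqrt{89} - 17760 = -17760 + 89 \sqrt{89}$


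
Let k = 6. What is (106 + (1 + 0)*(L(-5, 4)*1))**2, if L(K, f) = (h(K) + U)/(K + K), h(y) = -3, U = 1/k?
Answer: 40666129/3600 ≈ 11296.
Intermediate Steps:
U = 1/6 ≈ 0.16667
L(K, f) = -17/(12*K) (L(K, f) = (-3 + 1/6)/(K + K) = -17*1/(2*K)/6 = -17/(12*K))
(106 + (1 + 0)*(L(-5, 4)*1))**2 = (106 + (1 + 0)*(-17/12/(-5)*1))**2 = (106 + 1*(-17/12*(-1/5)*1))**2 = (106 + 1*((17/60)*1))**2 = (106 + 1*(17/60))**2 = (106 + 17/60)**2 = (6377/60)**2 = 40666129/3600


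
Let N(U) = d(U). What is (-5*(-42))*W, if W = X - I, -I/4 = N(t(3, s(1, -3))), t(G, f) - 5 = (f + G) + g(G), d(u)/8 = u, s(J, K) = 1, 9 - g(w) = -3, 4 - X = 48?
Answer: 131880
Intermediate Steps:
X = -44 (X = 4 - 1*48 = 4 - 48 = -44)
g(w) = 12 (g(w) = 9 - 1*(-3) = 9 + 3 = 12)
d(u) = 8*u
t(G, f) = 17 + G + f (t(G, f) = 5 + ((f + G) + 12) = 5 + ((G + f) + 12) = 5 + (12 + G + f) = 17 + G + f)
N(U) = 8*U
I = -672 (I = -32*(17 + 3 + 1) = -32*21 = -4*168 = -672)
W = 628 (W = -44 - 1*(-672) = -44 + 672 = 628)
(-5*(-42))*W = -5*(-42)*628 = 210*628 = 131880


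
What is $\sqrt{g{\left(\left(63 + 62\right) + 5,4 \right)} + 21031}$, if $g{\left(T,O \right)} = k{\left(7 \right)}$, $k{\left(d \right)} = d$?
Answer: $\sqrt{21038} \approx 145.04$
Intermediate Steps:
$g{\left(T,O \right)} = 7$
$\sqrt{g{\left(\left(63 + 62\right) + 5,4 \right)} + 21031} = \sqrt{7 + 21031} = \sqrt{21038}$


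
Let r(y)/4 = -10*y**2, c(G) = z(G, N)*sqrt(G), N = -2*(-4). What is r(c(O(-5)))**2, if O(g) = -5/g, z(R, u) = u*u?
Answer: 26843545600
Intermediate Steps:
N = 8
z(R, u) = u**2
c(G) = 64*sqrt(G) (c(G) = 8**2*sqrt(G) = 64*sqrt(G))
r(y) = -40*y**2 (r(y) = 4*(-10*y**2) = -40*y**2)
r(c(O(-5)))**2 = (-40*(64*sqrt(-5/(-5)))**2)**2 = (-40*(64*sqrt(-5*(-1/5)))**2)**2 = (-40*(64*sqrt(1))**2)**2 = (-40*(64*1)**2)**2 = (-40*64**2)**2 = (-40*4096)**2 = (-163840)**2 = 26843545600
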